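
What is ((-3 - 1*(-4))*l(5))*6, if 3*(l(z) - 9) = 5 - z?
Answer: 54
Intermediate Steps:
l(z) = 32/3 - z/3 (l(z) = 9 + (5 - z)/3 = 9 + (5/3 - z/3) = 32/3 - z/3)
((-3 - 1*(-4))*l(5))*6 = ((-3 - 1*(-4))*(32/3 - ⅓*5))*6 = ((-3 + 4)*(32/3 - 5/3))*6 = (1*9)*6 = 9*6 = 54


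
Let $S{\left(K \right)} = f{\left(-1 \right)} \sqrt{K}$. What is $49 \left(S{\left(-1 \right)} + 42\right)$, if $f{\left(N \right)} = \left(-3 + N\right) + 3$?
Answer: $2058 - 49 i \approx 2058.0 - 49.0 i$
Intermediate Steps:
$f{\left(N \right)} = N$
$S{\left(K \right)} = - \sqrt{K}$
$49 \left(S{\left(-1 \right)} + 42\right) = 49 \left(- \sqrt{-1} + 42\right) = 49 \left(- i + 42\right) = 49 \left(42 - i\right) = 2058 - 49 i$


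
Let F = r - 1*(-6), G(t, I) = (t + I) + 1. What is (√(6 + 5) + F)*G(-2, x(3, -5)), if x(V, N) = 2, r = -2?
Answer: 4 + √11 ≈ 7.3166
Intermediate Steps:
G(t, I) = 1 + I + t (G(t, I) = (I + t) + 1 = 1 + I + t)
F = 4 (F = -2 - 1*(-6) = -2 + 6 = 4)
(√(6 + 5) + F)*G(-2, x(3, -5)) = (√(6 + 5) + 4)*(1 + 2 - 2) = (√11 + 4)*1 = (4 + √11)*1 = 4 + √11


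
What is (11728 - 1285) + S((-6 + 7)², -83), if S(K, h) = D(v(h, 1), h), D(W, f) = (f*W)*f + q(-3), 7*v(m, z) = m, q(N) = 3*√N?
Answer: -498686/7 + 3*I*√3 ≈ -71241.0 + 5.1962*I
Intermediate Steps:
v(m, z) = m/7
D(W, f) = W*f² + 3*I*√3 (D(W, f) = (f*W)*f + 3*√(-3) = (W*f)*f + 3*(I*√3) = W*f² + 3*I*√3)
S(K, h) = h³/7 + 3*I*√3 (S(K, h) = (h/7)*h² + 3*I*√3 = h³/7 + 3*I*√3)
(11728 - 1285) + S((-6 + 7)², -83) = (11728 - 1285) + ((⅐)*(-83)³ + 3*I*√3) = 10443 + ((⅐)*(-571787) + 3*I*√3) = 10443 + (-571787/7 + 3*I*√3) = -498686/7 + 3*I*√3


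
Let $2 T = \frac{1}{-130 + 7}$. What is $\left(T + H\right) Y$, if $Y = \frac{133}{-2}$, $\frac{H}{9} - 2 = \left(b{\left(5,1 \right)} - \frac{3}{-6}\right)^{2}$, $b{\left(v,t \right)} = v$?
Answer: $- \frac{18992533}{984} \approx -19301.0$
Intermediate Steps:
$T = - \frac{1}{246}$ ($T = \frac{1}{2 \left(-130 + 7\right)} = \frac{1}{2 \left(-123\right)} = \frac{1}{2} \left(- \frac{1}{123}\right) = - \frac{1}{246} \approx -0.004065$)
$H = \frac{1161}{4}$ ($H = 18 + 9 \left(5 - \frac{3}{-6}\right)^{2} = 18 + 9 \left(5 - - \frac{1}{2}\right)^{2} = 18 + 9 \left(5 + \frac{1}{2}\right)^{2} = 18 + 9 \left(\frac{11}{2}\right)^{2} = 18 + 9 \cdot \frac{121}{4} = 18 + \frac{1089}{4} = \frac{1161}{4} \approx 290.25$)
$Y = - \frac{133}{2}$ ($Y = 133 \left(- \frac{1}{2}\right) = - \frac{133}{2} \approx -66.5$)
$\left(T + H\right) Y = \left(- \frac{1}{246} + \frac{1161}{4}\right) \left(- \frac{133}{2}\right) = \frac{142801}{492} \left(- \frac{133}{2}\right) = - \frac{18992533}{984}$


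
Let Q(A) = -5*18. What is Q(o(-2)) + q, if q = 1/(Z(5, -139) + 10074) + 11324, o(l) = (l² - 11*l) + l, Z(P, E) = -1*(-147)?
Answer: 114822715/10221 ≈ 11234.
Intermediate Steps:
Z(P, E) = 147
o(l) = l² - 10*l
q = 115742605/10221 (q = 1/(147 + 10074) + 11324 = 1/10221 + 11324 = 115742605/10221 ≈ 11324.)
Q(A) = -90
Q(o(-2)) + q = -90 + 115742605/10221 = 114822715/10221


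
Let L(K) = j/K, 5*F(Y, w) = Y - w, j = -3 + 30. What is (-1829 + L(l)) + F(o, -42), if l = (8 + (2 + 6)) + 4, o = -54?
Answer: -36601/20 ≈ -1830.1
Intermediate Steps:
j = 27
F(Y, w) = -w/5 + Y/5 (F(Y, w) = (Y - w)/5 = -w/5 + Y/5)
l = 20 (l = (8 + 8) + 4 = 16 + 4 = 20)
L(K) = 27/K
(-1829 + L(l)) + F(o, -42) = (-1829 + 27/20) + (-⅕*(-42) + (⅕)*(-54)) = (-1829 + 27*(1/20)) + (42/5 - 54/5) = (-1829 + 27/20) - 12/5 = -36553/20 - 12/5 = -36601/20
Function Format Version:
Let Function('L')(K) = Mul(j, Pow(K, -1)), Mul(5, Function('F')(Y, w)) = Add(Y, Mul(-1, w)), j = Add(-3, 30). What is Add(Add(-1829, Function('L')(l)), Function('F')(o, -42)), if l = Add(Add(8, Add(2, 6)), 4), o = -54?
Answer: Rational(-36601, 20) ≈ -1830.1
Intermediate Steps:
j = 27
Function('F')(Y, w) = Add(Mul(Rational(-1, 5), w), Mul(Rational(1, 5), Y)) (Function('F')(Y, w) = Mul(Rational(1, 5), Add(Y, Mul(-1, w))) = Add(Mul(Rational(-1, 5), w), Mul(Rational(1, 5), Y)))
l = 20 (l = Add(Add(8, 8), 4) = Add(16, 4) = 20)
Function('L')(K) = Mul(27, Pow(K, -1))
Add(Add(-1829, Function('L')(l)), Function('F')(o, -42)) = Add(Add(-1829, Mul(27, Pow(20, -1))), Add(Mul(Rational(-1, 5), -42), Mul(Rational(1, 5), -54))) = Add(Add(-1829, Mul(27, Rational(1, 20))), Add(Rational(42, 5), Rational(-54, 5))) = Add(Add(-1829, Rational(27, 20)), Rational(-12, 5)) = Add(Rational(-36553, 20), Rational(-12, 5)) = Rational(-36601, 20)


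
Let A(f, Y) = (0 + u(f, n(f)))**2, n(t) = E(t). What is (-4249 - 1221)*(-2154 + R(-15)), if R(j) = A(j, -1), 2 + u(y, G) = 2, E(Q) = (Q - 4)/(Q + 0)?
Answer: 11782380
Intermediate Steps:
E(Q) = (-4 + Q)/Q
n(t) = (-4 + t)/t
u(y, G) = 0 (u(y, G) = -2 + 2 = 0)
A(f, Y) = 0 (A(f, Y) = (0 + 0)**2 = 0**2 = 0)
R(j) = 0
(-4249 - 1221)*(-2154 + R(-15)) = (-4249 - 1221)*(-2154 + 0) = -5470*(-2154) = 11782380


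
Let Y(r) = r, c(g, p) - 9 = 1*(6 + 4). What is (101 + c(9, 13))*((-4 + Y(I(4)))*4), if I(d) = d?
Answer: 0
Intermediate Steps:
c(g, p) = 19 (c(g, p) = 9 + 1*(6 + 4) = 9 + 1*10 = 9 + 10 = 19)
(101 + c(9, 13))*((-4 + Y(I(4)))*4) = (101 + 19)*((-4 + 4)*4) = 120*(0*4) = 120*0 = 0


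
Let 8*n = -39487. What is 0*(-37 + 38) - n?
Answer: 39487/8 ≈ 4935.9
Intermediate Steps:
n = -39487/8 (n = (⅛)*(-39487) = -39487/8 ≈ -4935.9)
0*(-37 + 38) - n = 0*(-37 + 38) - 1*(-39487/8) = 0*1 + 39487/8 = 0 + 39487/8 = 39487/8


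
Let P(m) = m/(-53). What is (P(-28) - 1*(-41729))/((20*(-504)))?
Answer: -442333/106848 ≈ -4.1398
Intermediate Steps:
P(m) = -m/53 (P(m) = m*(-1/53) = -m/53)
(P(-28) - 1*(-41729))/((20*(-504))) = (-1/53*(-28) - 1*(-41729))/((20*(-504))) = (28/53 + 41729)/(-10080) = (2211665/53)*(-1/10080) = -442333/106848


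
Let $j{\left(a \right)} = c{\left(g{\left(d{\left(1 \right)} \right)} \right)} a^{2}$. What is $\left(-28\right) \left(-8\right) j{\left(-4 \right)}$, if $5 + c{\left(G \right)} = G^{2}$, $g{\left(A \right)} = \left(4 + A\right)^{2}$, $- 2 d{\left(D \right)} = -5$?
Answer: $6379744$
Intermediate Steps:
$d{\left(D \right)} = \frac{5}{2}$ ($d{\left(D \right)} = \left(- \frac{1}{2}\right) \left(-5\right) = \frac{5}{2}$)
$c{\left(G \right)} = -5 + G^{2}$
$j{\left(a \right)} = \frac{28481 a^{2}}{16}$ ($j{\left(a \right)} = \left(-5 + \left(\left(4 + \frac{5}{2}\right)^{2}\right)^{2}\right) a^{2} = \left(-5 + \left(\left(\frac{13}{2}\right)^{2}\right)^{2}\right) a^{2} = \left(-5 + \left(\frac{169}{4}\right)^{2}\right) a^{2} = \left(-5 + \frac{28561}{16}\right) a^{2} = \frac{28481 a^{2}}{16}$)
$\left(-28\right) \left(-8\right) j{\left(-4 \right)} = \left(-28\right) \left(-8\right) \frac{28481 \left(-4\right)^{2}}{16} = 224 \cdot \frac{28481}{16} \cdot 16 = 224 \cdot 28481 = 6379744$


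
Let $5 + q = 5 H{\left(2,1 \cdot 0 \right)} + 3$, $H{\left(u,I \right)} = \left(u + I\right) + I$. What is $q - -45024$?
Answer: $45032$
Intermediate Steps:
$H{\left(u,I \right)} = u + 2 I$ ($H{\left(u,I \right)} = \left(I + u\right) + I = u + 2 I$)
$q = 8$ ($q = -5 + \left(5 \left(2 + 2 \cdot 1 \cdot 0\right) + 3\right) = -5 + \left(5 \left(2 + 2 \cdot 0\right) + 3\right) = -5 + \left(5 \left(2 + 0\right) + 3\right) = -5 + \left(5 \cdot 2 + 3\right) = -5 + \left(10 + 3\right) = -5 + 13 = 8$)
$q - -45024 = 8 - -45024 = 8 + 45024 = 45032$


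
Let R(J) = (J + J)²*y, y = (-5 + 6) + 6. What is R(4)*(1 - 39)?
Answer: -17024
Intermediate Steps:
y = 7 (y = 1 + 6 = 7)
R(J) = 28*J² (R(J) = (J + J)²*7 = (2*J)²*7 = (4*J²)*7 = 28*J²)
R(4)*(1 - 39) = (28*4²)*(1 - 39) = (28*16)*(-38) = 448*(-38) = -17024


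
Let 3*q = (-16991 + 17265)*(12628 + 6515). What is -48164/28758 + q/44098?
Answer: 12039094645/317042571 ≈ 37.973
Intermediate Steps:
q = 1748394 (q = ((-16991 + 17265)*(12628 + 6515))/3 = (274*19143)/3 = (⅓)*5245182 = 1748394)
-48164/28758 + q/44098 = -48164/28758 + 1748394/44098 = -48164*1/28758 + 1748394*(1/44098) = -24082/14379 + 874197/22049 = 12039094645/317042571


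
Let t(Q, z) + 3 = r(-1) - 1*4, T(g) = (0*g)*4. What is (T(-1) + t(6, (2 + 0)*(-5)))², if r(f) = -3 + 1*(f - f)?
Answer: 100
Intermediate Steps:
T(g) = 0 (T(g) = 0*4 = 0)
r(f) = -3 (r(f) = -3 + 1*0 = -3 + 0 = -3)
t(Q, z) = -10 (t(Q, z) = -3 + (-3 - 1*4) = -3 + (-3 - 4) = -3 - 7 = -10)
(T(-1) + t(6, (2 + 0)*(-5)))² = (0 - 10)² = (-10)² = 100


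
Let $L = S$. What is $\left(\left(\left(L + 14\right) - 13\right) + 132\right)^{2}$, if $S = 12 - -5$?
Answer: $22500$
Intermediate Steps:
$S = 17$ ($S = 12 + 5 = 17$)
$L = 17$
$\left(\left(\left(L + 14\right) - 13\right) + 132\right)^{2} = \left(\left(\left(17 + 14\right) - 13\right) + 132\right)^{2} = \left(\left(31 - 13\right) + 132\right)^{2} = \left(18 + 132\right)^{2} = 150^{2} = 22500$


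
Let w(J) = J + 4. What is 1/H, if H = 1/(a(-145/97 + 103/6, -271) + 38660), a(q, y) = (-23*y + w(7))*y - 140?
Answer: -1653604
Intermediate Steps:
w(J) = 4 + J
a(q, y) = -140 + y*(11 - 23*y) (a(q, y) = (-23*y + (4 + 7))*y - 140 = (-23*y + 11)*y - 140 = (11 - 23*y)*y - 140 = y*(11 - 23*y) - 140 = -140 + y*(11 - 23*y))
H = -1/1653604 (H = 1/((-140 - 23*(-271)² + 11*(-271)) + 38660) = 1/((-140 - 23*73441 - 2981) + 38660) = 1/((-140 - 1689143 - 2981) + 38660) = 1/(-1692264 + 38660) = 1/(-1653604) = -1/1653604 ≈ -6.0474e-7)
1/H = 1/(-1/1653604) = -1653604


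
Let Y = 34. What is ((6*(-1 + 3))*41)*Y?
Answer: 16728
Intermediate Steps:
((6*(-1 + 3))*41)*Y = ((6*(-1 + 3))*41)*34 = ((6*2)*41)*34 = (12*41)*34 = 492*34 = 16728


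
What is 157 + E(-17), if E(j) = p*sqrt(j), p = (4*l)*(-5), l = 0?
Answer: 157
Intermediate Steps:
p = 0 (p = (4*0)*(-5) = 0*(-5) = 0)
E(j) = 0 (E(j) = 0*sqrt(j) = 0)
157 + E(-17) = 157 + 0 = 157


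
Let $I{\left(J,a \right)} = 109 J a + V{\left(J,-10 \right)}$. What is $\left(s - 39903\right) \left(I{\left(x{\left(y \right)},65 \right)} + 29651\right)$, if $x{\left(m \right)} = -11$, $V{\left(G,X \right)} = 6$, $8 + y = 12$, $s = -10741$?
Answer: $2444991032$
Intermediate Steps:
$y = 4$ ($y = -8 + 12 = 4$)
$I{\left(J,a \right)} = 6 + 109 J a$ ($I{\left(J,a \right)} = 109 J a + 6 = 6 + 109 J a$)
$\left(s - 39903\right) \left(I{\left(x{\left(y \right)},65 \right)} + 29651\right) = \left(-10741 - 39903\right) \left(\left(6 + 109 \left(-11\right) 65\right) + 29651\right) = - 50644 \left(\left(6 - 77935\right) + 29651\right) = - 50644 \left(-77929 + 29651\right) = \left(-50644\right) \left(-48278\right) = 2444991032$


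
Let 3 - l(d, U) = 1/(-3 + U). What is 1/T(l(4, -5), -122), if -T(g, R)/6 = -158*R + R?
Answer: -1/114924 ≈ -8.7014e-6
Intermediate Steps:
l(d, U) = 3 - 1/(-3 + U)
T(g, R) = 942*R (T(g, R) = -6*(-158*R + R) = -(-942)*R = 942*R)
1/T(l(4, -5), -122) = 1/(942*(-122)) = 1/(-114924) = -1/114924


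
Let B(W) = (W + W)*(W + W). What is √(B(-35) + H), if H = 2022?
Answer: √6922 ≈ 83.199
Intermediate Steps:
B(W) = 4*W² (B(W) = (2*W)*(2*W) = 4*W²)
√(B(-35) + H) = √(4*(-35)² + 2022) = √(4*1225 + 2022) = √(4900 + 2022) = √6922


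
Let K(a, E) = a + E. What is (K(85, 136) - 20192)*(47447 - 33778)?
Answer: -272983599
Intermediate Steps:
K(a, E) = E + a
(K(85, 136) - 20192)*(47447 - 33778) = ((136 + 85) - 20192)*(47447 - 33778) = (221 - 20192)*13669 = -19971*13669 = -272983599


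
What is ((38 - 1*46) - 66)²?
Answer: 5476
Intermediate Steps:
((38 - 1*46) - 66)² = ((38 - 46) - 66)² = (-8 - 66)² = (-74)² = 5476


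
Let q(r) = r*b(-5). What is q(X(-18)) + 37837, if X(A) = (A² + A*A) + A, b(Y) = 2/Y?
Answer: 37585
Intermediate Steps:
X(A) = A + 2*A² (X(A) = (A² + A²) + A = 2*A² + A = A + 2*A²)
q(r) = -2*r/5 (q(r) = r*(2/(-5)) = r*(2*(-⅕)) = r*(-⅖) = -2*r/5)
q(X(-18)) + 37837 = -(-36)*(1 + 2*(-18))/5 + 37837 = -(-36)*(1 - 36)/5 + 37837 = -(-36)*(-35)/5 + 37837 = -⅖*630 + 37837 = -252 + 37837 = 37585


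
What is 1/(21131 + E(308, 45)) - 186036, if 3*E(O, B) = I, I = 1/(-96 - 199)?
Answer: -3479046956739/18700934 ≈ -1.8604e+5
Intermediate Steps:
I = -1/295 (I = 1/(-295) = -1/295 ≈ -0.0033898)
E(O, B) = -1/885 (E(O, B) = (1/3)*(-1/295) = -1/885)
1/(21131 + E(308, 45)) - 186036 = 1/(21131 - 1/885) - 186036 = 1/(18700934/885) - 186036 = 885/18700934 - 186036 = -3479046956739/18700934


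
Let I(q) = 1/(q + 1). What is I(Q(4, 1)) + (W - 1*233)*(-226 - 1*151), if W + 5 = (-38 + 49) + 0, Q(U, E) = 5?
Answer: 513475/6 ≈ 85579.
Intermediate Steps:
W = 6 (W = -5 + ((-38 + 49) + 0) = -5 + (11 + 0) = -5 + 11 = 6)
I(q) = 1/(1 + q)
I(Q(4, 1)) + (W - 1*233)*(-226 - 1*151) = 1/(1 + 5) + (6 - 1*233)*(-226 - 1*151) = 1/6 + (6 - 233)*(-226 - 151) = 1/6 - 227*(-377) = 1/6 + 85579 = 513475/6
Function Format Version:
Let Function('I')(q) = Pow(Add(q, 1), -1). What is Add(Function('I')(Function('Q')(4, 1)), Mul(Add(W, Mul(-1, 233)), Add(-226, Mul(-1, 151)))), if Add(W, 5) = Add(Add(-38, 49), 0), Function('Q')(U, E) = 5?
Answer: Rational(513475, 6) ≈ 85579.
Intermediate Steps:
W = 6 (W = Add(-5, Add(Add(-38, 49), 0)) = Add(-5, Add(11, 0)) = Add(-5, 11) = 6)
Function('I')(q) = Pow(Add(1, q), -1)
Add(Function('I')(Function('Q')(4, 1)), Mul(Add(W, Mul(-1, 233)), Add(-226, Mul(-1, 151)))) = Add(Pow(Add(1, 5), -1), Mul(Add(6, Mul(-1, 233)), Add(-226, Mul(-1, 151)))) = Add(Pow(6, -1), Mul(Add(6, -233), Add(-226, -151))) = Add(Rational(1, 6), Mul(-227, -377)) = Add(Rational(1, 6), 85579) = Rational(513475, 6)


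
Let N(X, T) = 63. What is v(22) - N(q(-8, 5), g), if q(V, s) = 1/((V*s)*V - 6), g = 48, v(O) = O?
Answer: -41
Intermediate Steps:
q(V, s) = 1/(-6 + s*V²) (q(V, s) = 1/(s*V² - 6) = 1/(-6 + s*V²))
v(22) - N(q(-8, 5), g) = 22 - 1*63 = 22 - 63 = -41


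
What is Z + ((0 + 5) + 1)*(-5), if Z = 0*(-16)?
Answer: -30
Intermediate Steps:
Z = 0
Z + ((0 + 5) + 1)*(-5) = 0 + ((0 + 5) + 1)*(-5) = 0 + (5 + 1)*(-5) = 0 + 6*(-5) = 0 - 30 = -30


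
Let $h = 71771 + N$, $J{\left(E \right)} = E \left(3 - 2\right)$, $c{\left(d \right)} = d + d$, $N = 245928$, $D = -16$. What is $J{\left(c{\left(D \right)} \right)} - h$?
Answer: $-317731$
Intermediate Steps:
$c{\left(d \right)} = 2 d$
$J{\left(E \right)} = E$ ($J{\left(E \right)} = E 1 = E$)
$h = 317699$ ($h = 71771 + 245928 = 317699$)
$J{\left(c{\left(D \right)} \right)} - h = 2 \left(-16\right) - 317699 = -32 - 317699 = -317731$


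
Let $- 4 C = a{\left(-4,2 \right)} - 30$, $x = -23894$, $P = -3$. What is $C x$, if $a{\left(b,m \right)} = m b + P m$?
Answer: $-262834$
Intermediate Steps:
$a{\left(b,m \right)} = - 3 m + b m$ ($a{\left(b,m \right)} = m b - 3 m = b m - 3 m = - 3 m + b m$)
$C = 11$ ($C = - \frac{2 \left(-3 - 4\right) - 30}{4} = - \frac{2 \left(-7\right) - 30}{4} = - \frac{-14 - 30}{4} = \left(- \frac{1}{4}\right) \left(-44\right) = 11$)
$C x = 11 \left(-23894\right) = -262834$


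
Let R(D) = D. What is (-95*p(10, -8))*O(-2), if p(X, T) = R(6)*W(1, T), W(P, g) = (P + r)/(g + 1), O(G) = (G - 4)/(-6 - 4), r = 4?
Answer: 1710/7 ≈ 244.29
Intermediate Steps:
O(G) = 2/5 - G/10 (O(G) = (-4 + G)/(-10) = (-4 + G)*(-1/10) = 2/5 - G/10)
W(P, g) = (4 + P)/(1 + g) (W(P, g) = (P + 4)/(g + 1) = (4 + P)/(1 + g))
p(X, T) = 30/(1 + T) (p(X, T) = 6*((4 + 1)/(1 + T)) = 6*(5/(1 + T)) = 30/(1 + T))
(-95*p(10, -8))*O(-2) = (-2850/(1 - 8))*(2/5 - 1/10*(-2)) = (-2850/(-7))*(2/5 + 1/5) = -2850*(-1)/7*(3/5) = -95*(-30/7)*(3/5) = (2850/7)*(3/5) = 1710/7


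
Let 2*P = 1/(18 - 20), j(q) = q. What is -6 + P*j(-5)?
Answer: -19/4 ≈ -4.7500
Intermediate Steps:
P = -¼ (P = 1/(2*(18 - 20)) = (½)/(-2) = (½)*(-½) = -¼ ≈ -0.25000)
-6 + P*j(-5) = -6 - ¼*(-5) = -6 + 5/4 = -19/4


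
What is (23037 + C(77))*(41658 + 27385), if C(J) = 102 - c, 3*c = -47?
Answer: 4796002952/3 ≈ 1.5987e+9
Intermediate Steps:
c = -47/3 (c = (⅓)*(-47) = -47/3 ≈ -15.667)
C(J) = 353/3 (C(J) = 102 - 1*(-47/3) = 102 + 47/3 = 353/3)
(23037 + C(77))*(41658 + 27385) = (23037 + 353/3)*(41658 + 27385) = (69464/3)*69043 = 4796002952/3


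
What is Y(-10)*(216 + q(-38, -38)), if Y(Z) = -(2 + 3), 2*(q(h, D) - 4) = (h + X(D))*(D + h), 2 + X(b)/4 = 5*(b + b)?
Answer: -298640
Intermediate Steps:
X(b) = -8 + 40*b (X(b) = -8 + 4*(5*(b + b)) = -8 + 4*(5*(2*b)) = -8 + 4*(10*b) = -8 + 40*b)
q(h, D) = 4 + (D + h)*(-8 + h + 40*D)/2 (q(h, D) = 4 + ((h + (-8 + 40*D))*(D + h))/2 = 4 + ((-8 + h + 40*D)*(D + h))/2 = 4 + ((D + h)*(-8 + h + 40*D))/2 = 4 + (D + h)*(-8 + h + 40*D)/2)
Y(Z) = -5 (Y(Z) = -1*5 = -5)
Y(-10)*(216 + q(-38, -38)) = -5*(216 + (4 + (½)*(-38)² - 4*(-38) - 4*(-38) + 20*(-38)² + (41/2)*(-38)*(-38))) = -5*(216 + (4 + (½)*1444 + 152 + 152 + 20*1444 + 29602)) = -5*(216 + (4 + 722 + 152 + 152 + 28880 + 29602)) = -5*(216 + 59512) = -5*59728 = -298640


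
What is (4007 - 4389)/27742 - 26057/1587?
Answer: -361739764/22013277 ≈ -16.433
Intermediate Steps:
(4007 - 4389)/27742 - 26057/1587 = -382*1/27742 - 26057*1/1587 = -191/13871 - 26057/1587 = -361739764/22013277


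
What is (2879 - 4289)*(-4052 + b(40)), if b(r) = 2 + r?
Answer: 5654100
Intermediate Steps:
(2879 - 4289)*(-4052 + b(40)) = (2879 - 4289)*(-4052 + (2 + 40)) = -1410*(-4052 + 42) = -1410*(-4010) = 5654100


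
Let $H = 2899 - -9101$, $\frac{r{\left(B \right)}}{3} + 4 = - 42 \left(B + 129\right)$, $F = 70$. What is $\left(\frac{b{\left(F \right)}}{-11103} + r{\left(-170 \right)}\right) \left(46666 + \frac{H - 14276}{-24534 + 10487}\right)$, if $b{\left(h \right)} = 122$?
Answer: $\frac{12503979138653240}{51987947} \approx 2.4052 \cdot 10^{8}$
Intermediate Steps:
$r{\left(B \right)} = -16266 - 126 B$ ($r{\left(B \right)} = -12 + 3 \left(- 42 \left(B + 129\right)\right) = -12 + 3 \left(- 42 \left(129 + B\right)\right) = -12 + 3 \left(-5418 - 42 B\right) = -12 - \left(16254 + 126 B\right) = -16266 - 126 B$)
$H = 12000$ ($H = 2899 + 9101 = 12000$)
$\left(\frac{b{\left(F \right)}}{-11103} + r{\left(-170 \right)}\right) \left(46666 + \frac{H - 14276}{-24534 + 10487}\right) = \left(\frac{122}{-11103} - -5154\right) \left(46666 + \frac{12000 - 14276}{-24534 + 10487}\right) = \left(122 \left(- \frac{1}{11103}\right) + \left(-16266 + 21420\right)\right) \left(46666 - \frac{2276}{-14047}\right) = \left(- \frac{122}{11103} + 5154\right) \left(46666 - - \frac{2276}{14047}\right) = \frac{57224740 \left(46666 + \frac{2276}{14047}\right)}{11103} = \frac{57224740}{11103} \cdot \frac{655519578}{14047} = \frac{12503979138653240}{51987947}$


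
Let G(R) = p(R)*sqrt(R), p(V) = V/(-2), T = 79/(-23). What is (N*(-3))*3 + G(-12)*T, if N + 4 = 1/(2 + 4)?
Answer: 69/2 - 948*I*sqrt(3)/23 ≈ 34.5 - 71.391*I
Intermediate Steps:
T = -79/23 (T = 79*(-1/23) = -79/23 ≈ -3.4348)
N = -23/6 (N = -4 + 1/(2 + 4) = -4 + 1/6 = -23/6 ≈ -3.8333)
p(V) = -V/2 (p(V) = V*(-1/2) = -V/2)
G(R) = -R**(3/2)/2 (G(R) = (-R/2)*sqrt(R) = -R**(3/2)/2)
(N*(-3))*3 + G(-12)*T = -23/6*(-3)*3 - (-12)*I*sqrt(3)*(-79/23) = (23/2)*3 - (-12)*I*sqrt(3)*(-79/23) = 69/2 + (12*I*sqrt(3))*(-79/23) = 69/2 - 948*I*sqrt(3)/23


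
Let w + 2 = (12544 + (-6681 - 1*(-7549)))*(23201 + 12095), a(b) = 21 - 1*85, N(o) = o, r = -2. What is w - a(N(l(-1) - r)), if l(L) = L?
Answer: 473390014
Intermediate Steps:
a(b) = -64 (a(b) = 21 - 85 = -64)
w = 473389950 (w = -2 + (12544 + (-6681 - 1*(-7549)))*(23201 + 12095) = -2 + (12544 + (-6681 + 7549))*35296 = -2 + (12544 + 868)*35296 = -2 + 13412*35296 = -2 + 473389952 = 473389950)
w - a(N(l(-1) - r)) = 473389950 - 1*(-64) = 473389950 + 64 = 473390014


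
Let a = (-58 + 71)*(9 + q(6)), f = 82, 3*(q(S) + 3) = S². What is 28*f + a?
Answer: 2530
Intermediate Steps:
q(S) = -3 + S²/3
a = 234 (a = (-58 + 71)*(9 + (-3 + (⅓)*6²)) = 13*(9 + (-3 + (⅓)*36)) = 13*(9 + (-3 + 12)) = 13*(9 + 9) = 13*18 = 234)
28*f + a = 28*82 + 234 = 2296 + 234 = 2530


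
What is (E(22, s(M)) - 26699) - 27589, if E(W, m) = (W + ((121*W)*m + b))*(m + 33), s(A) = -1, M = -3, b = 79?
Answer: -136240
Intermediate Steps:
E(W, m) = (33 + m)*(79 + W + 121*W*m) (E(W, m) = (W + ((121*W)*m + 79))*(m + 33) = (W + (121*W*m + 79))*(33 + m) = (W + (79 + 121*W*m))*(33 + m) = (79 + W + 121*W*m)*(33 + m) = (33 + m)*(79 + W + 121*W*m))
(E(22, s(M)) - 26699) - 27589 = ((2607 + 33*22 + 79*(-1) + 121*22*(-1)² + 3994*22*(-1)) - 26699) - 27589 = ((2607 + 726 - 79 + 121*22*1 - 87868) - 26699) - 27589 = ((2607 + 726 - 79 + 2662 - 87868) - 26699) - 27589 = (-81952 - 26699) - 27589 = -108651 - 27589 = -136240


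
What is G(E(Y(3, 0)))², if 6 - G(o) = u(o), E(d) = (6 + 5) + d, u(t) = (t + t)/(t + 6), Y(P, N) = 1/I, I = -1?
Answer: 361/16 ≈ 22.563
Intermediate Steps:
Y(P, N) = -1 (Y(P, N) = 1/(-1) = -1)
u(t) = 2*t/(6 + t) (u(t) = (2*t)/(6 + t) = 2*t/(6 + t))
E(d) = 11 + d
G(o) = 6 - 2*o/(6 + o)
G(E(Y(3, 0)))² = (4*(9 + (11 - 1))/(6 + (11 - 1)))² = (4*(9 + 10)/(6 + 10))² = (4*19/16)² = (4*(1/16)*19)² = (19/4)² = 361/16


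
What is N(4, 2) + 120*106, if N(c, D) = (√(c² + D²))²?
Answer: 12740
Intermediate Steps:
N(c, D) = D² + c² (N(c, D) = (√(D² + c²))² = D² + c²)
N(4, 2) + 120*106 = (2² + 4²) + 120*106 = (4 + 16) + 12720 = 20 + 12720 = 12740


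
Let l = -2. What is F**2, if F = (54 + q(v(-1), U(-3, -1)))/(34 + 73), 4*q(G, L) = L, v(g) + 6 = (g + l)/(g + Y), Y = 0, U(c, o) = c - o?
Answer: 1/4 ≈ 0.25000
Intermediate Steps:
v(g) = -6 + (-2 + g)/g (v(g) = -6 + (g - 2)/(g + 0) = -6 + (-2 + g)/g)
q(G, L) = L/4
F = 1/2 (F = (54 + (-3 - 1*(-1))/4)/(34 + 73) = (54 + (-3 + 1)/4)/107 = (54 + (1/4)*(-2))*(1/107) = (54 - 1/2)*(1/107) = (107/2)*(1/107) = 1/2 ≈ 0.50000)
F**2 = (1/2)**2 = 1/4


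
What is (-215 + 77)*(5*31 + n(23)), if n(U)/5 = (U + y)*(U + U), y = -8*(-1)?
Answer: -1005330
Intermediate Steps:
y = 8
n(U) = 10*U*(8 + U) (n(U) = 5*((U + 8)*(U + U)) = 5*((8 + U)*(2*U)) = 5*(2*U*(8 + U)) = 10*U*(8 + U))
(-215 + 77)*(5*31 + n(23)) = (-215 + 77)*(5*31 + 10*23*(8 + 23)) = -138*(155 + 10*23*31) = -138*(155 + 7130) = -138*7285 = -1005330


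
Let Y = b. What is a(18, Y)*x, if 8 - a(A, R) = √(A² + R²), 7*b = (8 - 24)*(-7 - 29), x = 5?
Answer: 40 - 90*√1073/7 ≈ -381.16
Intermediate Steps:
b = 576/7 (b = ((8 - 24)*(-7 - 29))/7 = (-16*(-36))/7 = (⅐)*576 = 576/7 ≈ 82.286)
Y = 576/7 ≈ 82.286
a(A, R) = 8 - √(A² + R²)
a(18, Y)*x = (8 - √(18² + (576/7)²))*5 = (8 - √(324 + 331776/49))*5 = (8 - √(347652/49))*5 = (8 - 18*√1073/7)*5 = 40 - 90*√1073/7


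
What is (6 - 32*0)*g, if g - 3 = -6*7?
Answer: -234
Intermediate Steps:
g = -39 (g = 3 - 6*7 = 3 - 42 = -39)
(6 - 32*0)*g = (6 - 32*0)*(-39) = (6 + 0)*(-39) = 6*(-39) = -234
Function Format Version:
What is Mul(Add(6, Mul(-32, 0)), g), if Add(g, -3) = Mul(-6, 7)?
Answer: -234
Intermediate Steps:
g = -39 (g = Add(3, Mul(-6, 7)) = Add(3, -42) = -39)
Mul(Add(6, Mul(-32, 0)), g) = Mul(Add(6, Mul(-32, 0)), -39) = Mul(Add(6, 0), -39) = Mul(6, -39) = -234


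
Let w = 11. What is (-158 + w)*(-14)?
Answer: 2058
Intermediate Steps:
(-158 + w)*(-14) = (-158 + 11)*(-14) = -147*(-14) = 2058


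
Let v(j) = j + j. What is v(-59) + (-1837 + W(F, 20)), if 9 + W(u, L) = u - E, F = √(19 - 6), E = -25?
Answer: -1939 + √13 ≈ -1935.4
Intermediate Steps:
v(j) = 2*j
F = √13 ≈ 3.6056
W(u, L) = 16 + u (W(u, L) = -9 + (u - 1*(-25)) = -9 + (u + 25) = -9 + (25 + u) = 16 + u)
v(-59) + (-1837 + W(F, 20)) = 2*(-59) + (-1837 + (16 + √13)) = -118 + (-1821 + √13) = -1939 + √13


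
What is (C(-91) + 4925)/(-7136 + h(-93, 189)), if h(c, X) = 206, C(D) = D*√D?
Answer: -985/1386 + 13*I*√91/990 ≈ -0.71068 + 0.12526*I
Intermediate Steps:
C(D) = D^(3/2)
(C(-91) + 4925)/(-7136 + h(-93, 189)) = ((-91)^(3/2) + 4925)/(-7136 + 206) = (-91*I*√91 + 4925)/(-6930) = (4925 - 91*I*√91)*(-1/6930) = -985/1386 + 13*I*√91/990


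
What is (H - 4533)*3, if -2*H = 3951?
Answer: -39051/2 ≈ -19526.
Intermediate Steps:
H = -3951/2 (H = -½*3951 = -3951/2 ≈ -1975.5)
(H - 4533)*3 = (-3951/2 - 4533)*3 = -13017/2*3 = -39051/2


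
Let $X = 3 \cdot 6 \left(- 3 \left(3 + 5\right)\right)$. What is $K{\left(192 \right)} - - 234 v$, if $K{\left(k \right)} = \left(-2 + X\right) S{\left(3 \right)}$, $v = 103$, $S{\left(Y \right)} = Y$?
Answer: $22800$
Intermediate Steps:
$X = -432$ ($X = 18 \left(\left(-3\right) 8\right) = 18 \left(-24\right) = -432$)
$K{\left(k \right)} = -1302$ ($K{\left(k \right)} = \left(-2 - 432\right) 3 = \left(-434\right) 3 = -1302$)
$K{\left(192 \right)} - - 234 v = -1302 - \left(-234\right) 103 = -1302 - -24102 = -1302 + 24102 = 22800$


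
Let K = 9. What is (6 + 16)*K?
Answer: 198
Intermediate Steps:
(6 + 16)*K = (6 + 16)*9 = 22*9 = 198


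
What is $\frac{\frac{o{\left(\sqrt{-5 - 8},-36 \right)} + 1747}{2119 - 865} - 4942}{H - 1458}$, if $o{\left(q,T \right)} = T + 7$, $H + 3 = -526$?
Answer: $\frac{3097775}{1245849} \approx 2.4865$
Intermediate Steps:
$H = -529$ ($H = -3 - 526 = -529$)
$o{\left(q,T \right)} = 7 + T$
$\frac{\frac{o{\left(\sqrt{-5 - 8},-36 \right)} + 1747}{2119 - 865} - 4942}{H - 1458} = \frac{\frac{\left(7 - 36\right) + 1747}{2119 - 865} - 4942}{-529 - 1458} = \frac{\frac{-29 + 1747}{1254} - 4942}{-1987} = \left(1718 \cdot \frac{1}{1254} - 4942\right) \left(- \frac{1}{1987}\right) = \left(\frac{859}{627} - 4942\right) \left(- \frac{1}{1987}\right) = \left(- \frac{3097775}{627}\right) \left(- \frac{1}{1987}\right) = \frac{3097775}{1245849}$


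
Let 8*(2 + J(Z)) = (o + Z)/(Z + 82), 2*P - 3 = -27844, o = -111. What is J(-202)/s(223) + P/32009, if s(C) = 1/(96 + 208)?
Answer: -978166027/1920540 ≈ -509.32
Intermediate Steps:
P = -27841/2 (P = 3/2 + (1/2)*(-27844) = 3/2 - 13922 = -27841/2 ≈ -13921.)
s(C) = 1/304
J(Z) = -2 + (-111 + Z)/(8*(82 + Z)) (J(Z) = -2 + ((-111 + Z)/(Z + 82))/8 = -2 + ((-111 + Z)/(82 + Z))/8 = -2 + (-111 + Z)/(8*(82 + Z)))
J(-202)/s(223) + P/32009 = ((-1423 - 15*(-202))/(8*(82 - 202)))/(1/304) - 27841/2/32009 = ((1/8)*(-1423 + 3030)/(-120))*304 - 27841/2*1/32009 = ((1/8)*(-1/120)*1607)*304 - 27841/64018 = -1607/960*304 - 27841/64018 = -30533/60 - 27841/64018 = -978166027/1920540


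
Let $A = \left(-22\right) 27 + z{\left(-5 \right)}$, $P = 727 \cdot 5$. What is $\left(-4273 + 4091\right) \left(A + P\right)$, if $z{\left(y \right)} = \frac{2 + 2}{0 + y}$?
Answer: $- \frac{2766582}{5} \approx -5.5332 \cdot 10^{5}$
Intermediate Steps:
$P = 3635$
$z{\left(y \right)} = \frac{4}{y}$
$A = - \frac{2974}{5}$ ($A = \left(-22\right) 27 + \frac{4}{-5} = -594 + 4 \left(- \frac{1}{5}\right) = -594 - \frac{4}{5} = - \frac{2974}{5} \approx -594.8$)
$\left(-4273 + 4091\right) \left(A + P\right) = \left(-4273 + 4091\right) \left(- \frac{2974}{5} + 3635\right) = \left(-182\right) \frac{15201}{5} = - \frac{2766582}{5}$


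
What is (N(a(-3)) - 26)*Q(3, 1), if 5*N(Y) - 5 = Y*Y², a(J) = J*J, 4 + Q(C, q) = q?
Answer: -1812/5 ≈ -362.40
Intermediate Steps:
Q(C, q) = -4 + q
a(J) = J²
N(Y) = 1 + Y³/5 (N(Y) = 1 + (Y*Y²)/5 = 1 + Y³/5)
(N(a(-3)) - 26)*Q(3, 1) = ((1 + ((-3)²)³/5) - 26)*(-4 + 1) = ((1 + (⅕)*9³) - 26)*(-3) = ((1 + (⅕)*729) - 26)*(-3) = ((1 + 729/5) - 26)*(-3) = (734/5 - 26)*(-3) = (604/5)*(-3) = -1812/5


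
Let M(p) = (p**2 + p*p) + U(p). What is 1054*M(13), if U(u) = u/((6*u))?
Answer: 1069283/3 ≈ 3.5643e+5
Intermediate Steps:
U(u) = 1/6 (U(u) = u*(1/(6*u)) = 1/6)
M(p) = 1/6 + 2*p**2 (M(p) = (p**2 + p*p) + 1/6 = (p**2 + p**2) + 1/6 = 2*p**2 + 1/6 = 1/6 + 2*p**2)
1054*M(13) = 1054*(1/6 + 2*13**2) = 1054*(1/6 + 2*169) = 1054*(1/6 + 338) = 1054*(2029/6) = 1069283/3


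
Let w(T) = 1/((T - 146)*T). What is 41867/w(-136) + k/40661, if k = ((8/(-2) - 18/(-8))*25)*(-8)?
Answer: 65288683944974/40661 ≈ 1.6057e+9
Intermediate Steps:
k = 350 (k = ((8*(-½) - 18*(-⅛))*25)*(-8) = ((-4 + 9/4)*25)*(-8) = -7/4*25*(-8) = -175/4*(-8) = 350)
w(T) = 1/(T*(-146 + T)) (w(T) = 1/((-146 + T)*T) = 1/(T*(-146 + T)))
41867/w(-136) + k/40661 = 41867/((1/((-136)*(-146 - 136)))) + 350/40661 = 41867/((-1/136/(-282))) + 350*(1/40661) = 41867/((-1/136*(-1/282))) + 350/40661 = 41867/(1/38352) + 350/40661 = 41867*38352 + 350/40661 = 1605683184 + 350/40661 = 65288683944974/40661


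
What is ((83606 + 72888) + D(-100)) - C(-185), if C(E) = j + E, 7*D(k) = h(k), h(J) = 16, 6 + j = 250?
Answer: 1095061/7 ≈ 1.5644e+5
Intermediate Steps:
j = 244 (j = -6 + 250 = 244)
D(k) = 16/7 (D(k) = (⅐)*16 = 16/7)
C(E) = 244 + E
((83606 + 72888) + D(-100)) - C(-185) = ((83606 + 72888) + 16/7) - (244 - 185) = (156494 + 16/7) - 1*59 = 1095474/7 - 59 = 1095061/7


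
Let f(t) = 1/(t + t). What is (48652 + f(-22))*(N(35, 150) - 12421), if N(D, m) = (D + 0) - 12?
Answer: -13270118713/22 ≈ -6.0319e+8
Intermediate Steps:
N(D, m) = -12 + D (N(D, m) = D - 12 = -12 + D)
f(t) = 1/(2*t)
(48652 + f(-22))*(N(35, 150) - 12421) = (48652 + (½)/(-22))*((-12 + 35) - 12421) = (48652 + (½)*(-1/22))*(23 - 12421) = (48652 - 1/44)*(-12398) = (2140687/44)*(-12398) = -13270118713/22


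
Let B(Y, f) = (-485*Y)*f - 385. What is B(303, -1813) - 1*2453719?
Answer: 263975311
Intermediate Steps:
B(Y, f) = -385 - 485*Y*f (B(Y, f) = -485*Y*f - 385 = -385 - 485*Y*f)
B(303, -1813) - 1*2453719 = (-385 - 485*303*(-1813)) - 1*2453719 = (-385 + 266429415) - 2453719 = 266429030 - 2453719 = 263975311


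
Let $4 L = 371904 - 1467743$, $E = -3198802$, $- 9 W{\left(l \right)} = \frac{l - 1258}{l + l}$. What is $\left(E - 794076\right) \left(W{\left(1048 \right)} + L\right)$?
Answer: $\frac{1719591643938941}{1572} \approx 1.0939 \cdot 10^{12}$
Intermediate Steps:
$W{\left(l \right)} = - \frac{-1258 + l}{18 l}$ ($W{\left(l \right)} = - \frac{\left(l - 1258\right) \frac{1}{l + l}}{9} = - \frac{\left(-1258 + l\right) \frac{1}{2 l}}{9} = - \frac{\frac{1}{2} \frac{1}{l} \left(-1258 + l\right)}{9} = - \frac{-1258 + l}{18 l}$)
$L = - \frac{1095839}{4}$ ($L = \frac{371904 - 1467743}{4} = \frac{1}{4} \left(-1095839\right) = - \frac{1095839}{4} \approx -2.7396 \cdot 10^{5}$)
$\left(E - 794076\right) \left(W{\left(1048 \right)} + L\right) = \left(-3198802 - 794076\right) \left(\frac{1258 - 1048}{18 \cdot 1048} - \frac{1095839}{4}\right) = - 3992878 \left(\frac{1}{18} \cdot \frac{1}{1048} \left(1258 - 1048\right) - \frac{1095839}{4}\right) = - 3992878 \left(\frac{1}{18} \cdot \frac{1}{1048} \cdot 210 - \frac{1095839}{4}\right) = - 3992878 \left(\frac{35}{3144} - \frac{1095839}{4}\right) = \left(-3992878\right) \left(- \frac{861329419}{3144}\right) = \frac{1719591643938941}{1572}$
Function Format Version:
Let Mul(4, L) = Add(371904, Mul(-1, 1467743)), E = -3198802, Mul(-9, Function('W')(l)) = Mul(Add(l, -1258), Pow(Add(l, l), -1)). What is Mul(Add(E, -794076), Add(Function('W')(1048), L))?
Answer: Rational(1719591643938941, 1572) ≈ 1.0939e+12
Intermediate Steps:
Function('W')(l) = Mul(Rational(-1, 18), Pow(l, -1), Add(-1258, l)) (Function('W')(l) = Mul(Rational(-1, 9), Mul(Add(l, -1258), Pow(Add(l, l), -1))) = Mul(Rational(-1, 9), Mul(Add(-1258, l), Pow(Mul(2, l), -1))) = Mul(Rational(-1, 9), Mul(Add(-1258, l), Mul(Rational(1, 2), Pow(l, -1)))) = Mul(Rational(-1, 9), Mul(Rational(1, 2), Pow(l, -1), Add(-1258, l))) = Mul(Rational(-1, 18), Pow(l, -1), Add(-1258, l)))
L = Rational(-1095839, 4) (L = Mul(Rational(1, 4), Add(371904, Mul(-1, 1467743))) = Mul(Rational(1, 4), Add(371904, -1467743)) = Mul(Rational(1, 4), -1095839) = Rational(-1095839, 4) ≈ -2.7396e+5)
Mul(Add(E, -794076), Add(Function('W')(1048), L)) = Mul(Add(-3198802, -794076), Add(Mul(Rational(1, 18), Pow(1048, -1), Add(1258, Mul(-1, 1048))), Rational(-1095839, 4))) = Mul(-3992878, Add(Mul(Rational(1, 18), Rational(1, 1048), Add(1258, -1048)), Rational(-1095839, 4))) = Mul(-3992878, Add(Mul(Rational(1, 18), Rational(1, 1048), 210), Rational(-1095839, 4))) = Mul(-3992878, Add(Rational(35, 3144), Rational(-1095839, 4))) = Mul(-3992878, Rational(-861329419, 3144)) = Rational(1719591643938941, 1572)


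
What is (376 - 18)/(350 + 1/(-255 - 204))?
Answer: 164322/160649 ≈ 1.0229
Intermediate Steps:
(376 - 18)/(350 + 1/(-255 - 204)) = 358/(350 + 1/(-459)) = 358/(350 - 1/459) = 358/(160649/459) = 358*(459/160649) = 164322/160649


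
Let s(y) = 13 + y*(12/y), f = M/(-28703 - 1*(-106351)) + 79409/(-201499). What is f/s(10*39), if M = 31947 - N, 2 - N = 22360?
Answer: 4776453163/391149858800 ≈ 0.012211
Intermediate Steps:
N = -22358 (N = 2 - 1*22360 = 2 - 22360 = -22358)
M = 54305 (M = 31947 - 1*(-22358) = 31947 + 22358 = 54305)
f = 4776453163/15645994352 (f = 54305/(-28703 - 1*(-106351)) + 79409/(-201499) = 54305/(-28703 + 106351) + 79409*(-1/201499) = 54305/77648 - 79409/201499 = 4776453163/15645994352 ≈ 0.30528)
s(y) = 25 (s(y) = 13 + 12 = 25)
f/s(10*39) = (4776453163/15645994352)/25 = (4776453163/15645994352)*(1/25) = 4776453163/391149858800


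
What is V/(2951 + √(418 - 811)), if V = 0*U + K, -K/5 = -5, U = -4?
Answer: 73775/8708794 - 25*I*√393/8708794 ≈ 0.0084713 - 5.6909e-5*I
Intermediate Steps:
K = 25 (K = -5*(-5) = 25)
V = 25 (V = 0*(-4) + 25 = 0 + 25 = 25)
V/(2951 + √(418 - 811)) = 25/(2951 + √(418 - 811)) = 25/(2951 + √(-393)) = 25/(2951 + I*√393)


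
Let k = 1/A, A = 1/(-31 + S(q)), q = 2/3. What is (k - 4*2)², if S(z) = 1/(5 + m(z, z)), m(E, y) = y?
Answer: 435600/289 ≈ 1507.3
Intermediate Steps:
q = ⅔ (q = 2*(⅓) = ⅔ ≈ 0.66667)
S(z) = 1/(5 + z)
A = -17/524 (A = 1/(-31 + 1/(5 + ⅔)) = 1/(-31 + 1/(17/3)) = 1/(-31 + 3/17) = 1/(-524/17) = -17/524 ≈ -0.032443)
k = -524/17 (k = 1/(-17/524) = -524/17 ≈ -30.824)
(k - 4*2)² = (-524/17 - 4*2)² = (-524/17 - 8)² = (-660/17)² = 435600/289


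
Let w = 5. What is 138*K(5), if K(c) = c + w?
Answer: 1380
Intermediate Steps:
K(c) = 5 + c (K(c) = c + 5 = 5 + c)
138*K(5) = 138*(5 + 5) = 138*10 = 1380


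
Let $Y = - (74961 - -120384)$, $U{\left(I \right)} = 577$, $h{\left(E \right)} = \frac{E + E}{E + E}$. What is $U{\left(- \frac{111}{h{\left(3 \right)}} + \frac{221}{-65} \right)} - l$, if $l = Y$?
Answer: $195922$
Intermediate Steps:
$h{\left(E \right)} = 1$ ($h{\left(E \right)} = \frac{2 E}{2 E} = 2 E \frac{1}{2 E} = 1$)
$Y = -195345$ ($Y = - (74961 + 120384) = \left(-1\right) 195345 = -195345$)
$l = -195345$
$U{\left(- \frac{111}{h{\left(3 \right)}} + \frac{221}{-65} \right)} - l = 577 - -195345 = 577 + 195345 = 195922$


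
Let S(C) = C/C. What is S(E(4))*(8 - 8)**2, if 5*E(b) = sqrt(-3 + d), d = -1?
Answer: 0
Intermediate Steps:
E(b) = 2*I/5 (E(b) = sqrt(-3 - 1)/5 = sqrt(-4)/5 = (2*I)/5 = 2*I/5)
S(C) = 1
S(E(4))*(8 - 8)**2 = 1*(8 - 8)**2 = 1*0**2 = 1*0 = 0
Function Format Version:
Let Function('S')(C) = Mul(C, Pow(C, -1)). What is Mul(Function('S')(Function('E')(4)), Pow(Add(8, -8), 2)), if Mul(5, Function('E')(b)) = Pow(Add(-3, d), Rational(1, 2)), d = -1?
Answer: 0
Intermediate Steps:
Function('E')(b) = Mul(Rational(2, 5), I) (Function('E')(b) = Mul(Rational(1, 5), Pow(Add(-3, -1), Rational(1, 2))) = Mul(Rational(1, 5), Pow(-4, Rational(1, 2))) = Mul(Rational(1, 5), Mul(2, I)) = Mul(Rational(2, 5), I))
Function('S')(C) = 1
Mul(Function('S')(Function('E')(4)), Pow(Add(8, -8), 2)) = Mul(1, Pow(Add(8, -8), 2)) = Mul(1, Pow(0, 2)) = Mul(1, 0) = 0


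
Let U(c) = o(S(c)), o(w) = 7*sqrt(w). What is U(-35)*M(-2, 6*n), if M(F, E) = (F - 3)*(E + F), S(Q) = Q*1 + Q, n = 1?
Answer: -140*I*sqrt(70) ≈ -1171.3*I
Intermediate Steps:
S(Q) = 2*Q (S(Q) = Q + Q = 2*Q)
M(F, E) = (-3 + F)*(E + F)
U(c) = 7*sqrt(2)*sqrt(c) (U(c) = 7*sqrt(2*c) = 7*(sqrt(2)*sqrt(c)) = 7*sqrt(2)*sqrt(c))
U(-35)*M(-2, 6*n) = (7*sqrt(2)*sqrt(-35))*((-2)**2 - 18 - 3*(-2) + (6*1)*(-2)) = (7*sqrt(2)*(I*sqrt(35)))*(4 - 3*6 + 6 + 6*(-2)) = (7*I*sqrt(70))*(4 - 18 + 6 - 12) = (7*I*sqrt(70))*(-20) = -140*I*sqrt(70)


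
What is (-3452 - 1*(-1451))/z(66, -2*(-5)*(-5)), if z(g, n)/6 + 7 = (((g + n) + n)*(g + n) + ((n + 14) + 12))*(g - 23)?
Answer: 667/48862 ≈ 0.013651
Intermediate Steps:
z(g, n) = -42 + 6*(-23 + g)*(26 + n + (g + n)*(g + 2*n)) (z(g, n) = -42 + 6*((((g + n) + n)*(g + n) + ((n + 14) + 12))*(g - 23)) = -42 + 6*(((g + 2*n)*(g + n) + ((14 + n) + 12))*(-23 + g)) = -42 + 6*(((g + n)*(g + 2*n) + (26 + n))*(-23 + g)) = -42 + 6*((26 + n + (g + n)*(g + 2*n))*(-23 + g)) = -42 + 6*((-23 + g)*(26 + n + (g + n)*(g + 2*n))) = -42 + 6*(-23 + g)*(26 + n + (g + n)*(g + 2*n)))
(-3452 - 1*(-1451))/z(66, -2*(-5)*(-5)) = (-3452 - 1*(-1451))/(-3630 - 276*(-2*(-5)*(-5))² - 138*(-2*(-5))*(-5) - 138*66² + 6*66³ + 156*66 - 408*66*-2*(-5)*(-5) + 12*66*(-2*(-5)*(-5))² + 18*(-2*(-5)*(-5))*66²) = (-3452 + 1451)/(-3630 - 276*(10*(-5))² - 1380*(-5) - 138*4356 + 6*287496 + 10296 - 408*66*10*(-5) + 12*66*(10*(-5))² + 18*(10*(-5))*4356) = -2001/(-3630 - 276*(-50)² - 138*(-50) - 601128 + 1724976 + 10296 - 408*66*(-50) + 12*66*(-50)² + 18*(-50)*4356) = -2001/(-3630 - 276*2500 + 6900 - 601128 + 1724976 + 10296 + 1346400 + 12*66*2500 - 3920400) = -2001/(-3630 - 690000 + 6900 - 601128 + 1724976 + 10296 + 1346400 + 1980000 - 3920400) = -2001/(-146586) = -2001*(-1/146586) = 667/48862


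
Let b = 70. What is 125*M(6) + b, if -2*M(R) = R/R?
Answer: 15/2 ≈ 7.5000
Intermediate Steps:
M(R) = -½ (M(R) = -R/(2*R) = -½*1 = -½)
125*M(6) + b = 125*(-½) + 70 = -125/2 + 70 = 15/2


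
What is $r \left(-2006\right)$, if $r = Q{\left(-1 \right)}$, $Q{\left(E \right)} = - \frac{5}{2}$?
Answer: $5015$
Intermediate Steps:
$Q{\left(E \right)} = - \frac{5}{2}$ ($Q{\left(E \right)} = \left(-5\right) \frac{1}{2} = - \frac{5}{2}$)
$r = - \frac{5}{2} \approx -2.5$
$r \left(-2006\right) = \left(- \frac{5}{2}\right) \left(-2006\right) = 5015$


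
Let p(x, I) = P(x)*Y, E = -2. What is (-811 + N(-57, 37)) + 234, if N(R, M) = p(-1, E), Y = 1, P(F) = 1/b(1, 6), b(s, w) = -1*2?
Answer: -1155/2 ≈ -577.50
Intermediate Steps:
b(s, w) = -2
P(F) = -½ (P(F) = 1/(-2) = -½)
p(x, I) = -½ (p(x, I) = -½*1 = -½)
N(R, M) = -½
(-811 + N(-57, 37)) + 234 = (-811 - ½) + 234 = -1623/2 + 234 = -1155/2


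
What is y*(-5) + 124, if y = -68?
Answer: 464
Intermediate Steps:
y*(-5) + 124 = -68*(-5) + 124 = 340 + 124 = 464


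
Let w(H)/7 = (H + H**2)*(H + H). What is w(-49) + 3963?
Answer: -1609509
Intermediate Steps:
w(H) = 14*H*(H + H**2) (w(H) = 7*((H + H**2)*(H + H)) = 7*((H + H**2)*(2*H)) = 7*(2*H*(H + H**2)) = 14*H*(H + H**2))
w(-49) + 3963 = 14*(-49)**2*(1 - 49) + 3963 = 14*2401*(-48) + 3963 = -1613472 + 3963 = -1609509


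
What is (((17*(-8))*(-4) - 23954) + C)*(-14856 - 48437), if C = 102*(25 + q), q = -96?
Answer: 1940057036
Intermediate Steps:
C = -7242 (C = 102*(25 - 96) = 102*(-71) = -7242)
(((17*(-8))*(-4) - 23954) + C)*(-14856 - 48437) = (((17*(-8))*(-4) - 23954) - 7242)*(-14856 - 48437) = ((-136*(-4) - 23954) - 7242)*(-63293) = ((544 - 23954) - 7242)*(-63293) = (-23410 - 7242)*(-63293) = -30652*(-63293) = 1940057036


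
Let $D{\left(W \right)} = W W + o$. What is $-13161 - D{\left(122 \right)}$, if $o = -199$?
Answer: $-27846$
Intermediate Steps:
$D{\left(W \right)} = -199 + W^{2}$ ($D{\left(W \right)} = W W - 199 = W^{2} - 199 = -199 + W^{2}$)
$-13161 - D{\left(122 \right)} = -13161 - \left(-199 + 122^{2}\right) = -13161 - \left(-199 + 14884\right) = -13161 - 14685 = -27846$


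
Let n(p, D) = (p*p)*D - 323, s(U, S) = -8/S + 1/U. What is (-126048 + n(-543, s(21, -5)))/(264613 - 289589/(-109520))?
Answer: 275551750496/202864937443 ≈ 1.3583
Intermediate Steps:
s(U, S) = 1/U - 8/S (s(U, S) = -8/S + 1/U = 1/U - 8/S)
n(p, D) = -323 + D*p**2 (n(p, D) = p**2*D - 323 = D*p**2 - 323 = -323 + D*p**2)
(-126048 + n(-543, s(21, -5)))/(264613 - 289589/(-109520)) = (-126048 + (-323 + (1/21 - 8/(-5))*(-543)**2))/(264613 - 289589/(-109520)) = (-126048 + (-323 + (1/21 - 8*(-1/5))*294849))/(264613 - 289589*(-1/109520)) = (-126048 + (-323 + (1/21 + 8/5)*294849))/(264613 + 289589/109520) = (-126048 + (-323 + (173/105)*294849))/(28980705349/109520) = (-126048 + (-323 + 17002959/35))*(109520/28980705349) = (-126048 + 16991654/35)*(109520/28980705349) = (12579974/35)*(109520/28980705349) = 275551750496/202864937443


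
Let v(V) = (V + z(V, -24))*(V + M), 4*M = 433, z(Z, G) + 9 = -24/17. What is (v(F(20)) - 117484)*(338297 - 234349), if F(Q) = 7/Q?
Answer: -5238469932761/425 ≈ -1.2326e+10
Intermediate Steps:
z(Z, G) = -177/17 (z(Z, G) = -9 - 24/17 = -177/17)
M = 433/4 (M = (¼)*433 = 433/4 ≈ 108.25)
v(V) = (-177/17 + V)*(433/4 + V) (v(V) = (V - 177/17)*(V + 433/4) = (-177/17 + V)*(433/4 + V))
(v(F(20)) - 117484)*(338297 - 234349) = ((-76641/68 + (7/20)² + 6653*(7/20)/68) - 117484)*(338297 - 234349) = ((-76641/68 + (7*(1/20))² + 6653*(7*(1/20))/68) - 117484)*103948 = ((-76641/68 + (7/20)² + (6653/68)*(7/20)) - 117484)*103948 = ((-76641/68 + 49/400 + 46571/1360) - 117484)*103948 = (-1857603/1700 - 117484)*103948 = -201580403/1700*103948 = -5238469932761/425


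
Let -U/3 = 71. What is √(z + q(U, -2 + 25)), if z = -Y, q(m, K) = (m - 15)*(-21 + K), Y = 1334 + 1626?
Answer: 2*I*√854 ≈ 58.447*I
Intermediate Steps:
U = -213 (U = -3*71 = -213)
Y = 2960
q(m, K) = (-21 + K)*(-15 + m) (q(m, K) = (-15 + m)*(-21 + K) = (-21 + K)*(-15 + m))
z = -2960 (z = -1*2960 = -2960)
√(z + q(U, -2 + 25)) = √(-2960 + (315 - 21*(-213) - 15*(-2 + 25) + (-2 + 25)*(-213))) = √(-2960 + (315 + 4473 - 15*23 + 23*(-213))) = √(-2960 + (315 + 4473 - 345 - 4899)) = √(-2960 - 456) = √(-3416) = 2*I*√854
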